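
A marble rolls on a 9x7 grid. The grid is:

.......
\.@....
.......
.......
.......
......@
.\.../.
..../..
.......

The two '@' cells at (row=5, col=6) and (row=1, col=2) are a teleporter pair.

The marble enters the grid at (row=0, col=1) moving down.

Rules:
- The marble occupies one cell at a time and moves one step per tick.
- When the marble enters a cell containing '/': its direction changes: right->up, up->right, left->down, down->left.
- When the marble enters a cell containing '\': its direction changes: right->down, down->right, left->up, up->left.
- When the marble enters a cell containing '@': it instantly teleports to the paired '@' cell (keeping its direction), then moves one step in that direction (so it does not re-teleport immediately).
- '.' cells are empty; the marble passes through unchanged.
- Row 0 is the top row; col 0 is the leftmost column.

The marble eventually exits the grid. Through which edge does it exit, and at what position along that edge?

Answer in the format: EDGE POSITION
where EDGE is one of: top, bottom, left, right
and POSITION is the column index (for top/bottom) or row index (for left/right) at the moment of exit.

Answer: top 5

Derivation:
Step 1: enter (0,1), '.' pass, move down to (1,1)
Step 2: enter (1,1), '.' pass, move down to (2,1)
Step 3: enter (2,1), '.' pass, move down to (3,1)
Step 4: enter (3,1), '.' pass, move down to (4,1)
Step 5: enter (4,1), '.' pass, move down to (5,1)
Step 6: enter (5,1), '.' pass, move down to (6,1)
Step 7: enter (6,1), '\' deflects down->right, move right to (6,2)
Step 8: enter (6,2), '.' pass, move right to (6,3)
Step 9: enter (6,3), '.' pass, move right to (6,4)
Step 10: enter (6,4), '.' pass, move right to (6,5)
Step 11: enter (6,5), '/' deflects right->up, move up to (5,5)
Step 12: enter (5,5), '.' pass, move up to (4,5)
Step 13: enter (4,5), '.' pass, move up to (3,5)
Step 14: enter (3,5), '.' pass, move up to (2,5)
Step 15: enter (2,5), '.' pass, move up to (1,5)
Step 16: enter (1,5), '.' pass, move up to (0,5)
Step 17: enter (0,5), '.' pass, move up to (-1,5)
Step 18: at (-1,5) — EXIT via top edge, pos 5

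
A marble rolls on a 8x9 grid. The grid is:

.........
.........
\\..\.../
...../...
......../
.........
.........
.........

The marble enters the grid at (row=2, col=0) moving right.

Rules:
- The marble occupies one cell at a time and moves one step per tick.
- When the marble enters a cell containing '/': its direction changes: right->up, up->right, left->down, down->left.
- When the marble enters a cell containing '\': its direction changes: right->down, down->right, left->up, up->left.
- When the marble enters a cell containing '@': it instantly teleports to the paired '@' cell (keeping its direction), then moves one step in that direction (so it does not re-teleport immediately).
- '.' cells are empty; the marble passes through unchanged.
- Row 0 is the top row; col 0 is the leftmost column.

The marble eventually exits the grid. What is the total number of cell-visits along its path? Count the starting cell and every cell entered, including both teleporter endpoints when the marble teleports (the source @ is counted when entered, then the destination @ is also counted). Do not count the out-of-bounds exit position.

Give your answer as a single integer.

Step 1: enter (2,0), '\' deflects right->down, move down to (3,0)
Step 2: enter (3,0), '.' pass, move down to (4,0)
Step 3: enter (4,0), '.' pass, move down to (5,0)
Step 4: enter (5,0), '.' pass, move down to (6,0)
Step 5: enter (6,0), '.' pass, move down to (7,0)
Step 6: enter (7,0), '.' pass, move down to (8,0)
Step 7: at (8,0) — EXIT via bottom edge, pos 0
Path length (cell visits): 6

Answer: 6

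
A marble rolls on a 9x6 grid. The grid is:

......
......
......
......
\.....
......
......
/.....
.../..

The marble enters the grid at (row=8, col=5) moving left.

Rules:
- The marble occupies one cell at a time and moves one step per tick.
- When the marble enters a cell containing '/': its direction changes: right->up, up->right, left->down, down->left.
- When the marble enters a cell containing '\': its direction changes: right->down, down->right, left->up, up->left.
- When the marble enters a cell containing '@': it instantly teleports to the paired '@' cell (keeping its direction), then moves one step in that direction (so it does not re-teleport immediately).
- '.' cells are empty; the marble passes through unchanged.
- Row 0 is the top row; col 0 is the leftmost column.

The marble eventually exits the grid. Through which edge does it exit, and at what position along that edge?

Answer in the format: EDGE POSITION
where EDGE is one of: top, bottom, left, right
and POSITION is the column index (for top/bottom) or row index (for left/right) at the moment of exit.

Answer: bottom 3

Derivation:
Step 1: enter (8,5), '.' pass, move left to (8,4)
Step 2: enter (8,4), '.' pass, move left to (8,3)
Step 3: enter (8,3), '/' deflects left->down, move down to (9,3)
Step 4: at (9,3) — EXIT via bottom edge, pos 3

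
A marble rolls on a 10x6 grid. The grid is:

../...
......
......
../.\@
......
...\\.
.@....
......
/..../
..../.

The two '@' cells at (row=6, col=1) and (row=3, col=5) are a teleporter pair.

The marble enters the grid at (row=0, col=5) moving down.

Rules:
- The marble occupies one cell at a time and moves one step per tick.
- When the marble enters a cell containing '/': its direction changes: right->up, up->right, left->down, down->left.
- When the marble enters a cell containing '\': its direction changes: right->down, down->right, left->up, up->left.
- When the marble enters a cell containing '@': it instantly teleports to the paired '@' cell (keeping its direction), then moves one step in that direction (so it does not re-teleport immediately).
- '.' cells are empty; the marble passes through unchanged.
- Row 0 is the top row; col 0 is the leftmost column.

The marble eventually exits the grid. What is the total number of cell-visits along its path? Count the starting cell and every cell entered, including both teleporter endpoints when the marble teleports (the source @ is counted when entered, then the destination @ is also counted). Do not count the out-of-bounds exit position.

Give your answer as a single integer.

Step 1: enter (0,5), '.' pass, move down to (1,5)
Step 2: enter (1,5), '.' pass, move down to (2,5)
Step 3: enter (2,5), '.' pass, move down to (3,5)
Step 4: enter (3,5), '@' teleport (3,5)->(6,1), also enter (6,1), move down to (7,1)
Step 5: enter (7,1), '.' pass, move down to (8,1)
Step 6: enter (8,1), '.' pass, move down to (9,1)
Step 7: enter (9,1), '.' pass, move down to (10,1)
Step 8: at (10,1) — EXIT via bottom edge, pos 1
Path length (cell visits): 8

Answer: 8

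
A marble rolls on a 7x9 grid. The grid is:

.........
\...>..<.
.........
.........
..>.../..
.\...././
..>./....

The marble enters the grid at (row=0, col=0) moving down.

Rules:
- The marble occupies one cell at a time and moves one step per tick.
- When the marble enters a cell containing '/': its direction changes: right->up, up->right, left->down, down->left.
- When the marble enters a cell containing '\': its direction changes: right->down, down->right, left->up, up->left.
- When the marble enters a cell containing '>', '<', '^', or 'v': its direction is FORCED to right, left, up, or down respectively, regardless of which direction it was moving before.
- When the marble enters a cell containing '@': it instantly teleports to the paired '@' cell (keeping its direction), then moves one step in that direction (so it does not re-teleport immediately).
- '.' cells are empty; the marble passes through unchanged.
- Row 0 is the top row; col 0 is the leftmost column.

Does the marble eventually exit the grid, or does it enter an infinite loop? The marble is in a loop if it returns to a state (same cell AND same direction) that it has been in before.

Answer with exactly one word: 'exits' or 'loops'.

Step 1: enter (0,0), '.' pass, move down to (1,0)
Step 2: enter (1,0), '\' deflects down->right, move right to (1,1)
Step 3: enter (1,1), '.' pass, move right to (1,2)
Step 4: enter (1,2), '.' pass, move right to (1,3)
Step 5: enter (1,3), '.' pass, move right to (1,4)
Step 6: enter (1,4), '>' forces right->right, move right to (1,5)
Step 7: enter (1,5), '.' pass, move right to (1,6)
Step 8: enter (1,6), '.' pass, move right to (1,7)
Step 9: enter (1,7), '<' forces right->left, move left to (1,6)
Step 10: enter (1,6), '.' pass, move left to (1,5)
Step 11: enter (1,5), '.' pass, move left to (1,4)
Step 12: enter (1,4), '>' forces left->right, move right to (1,5)
Step 13: at (1,5) dir=right — LOOP DETECTED (seen before)

Answer: loops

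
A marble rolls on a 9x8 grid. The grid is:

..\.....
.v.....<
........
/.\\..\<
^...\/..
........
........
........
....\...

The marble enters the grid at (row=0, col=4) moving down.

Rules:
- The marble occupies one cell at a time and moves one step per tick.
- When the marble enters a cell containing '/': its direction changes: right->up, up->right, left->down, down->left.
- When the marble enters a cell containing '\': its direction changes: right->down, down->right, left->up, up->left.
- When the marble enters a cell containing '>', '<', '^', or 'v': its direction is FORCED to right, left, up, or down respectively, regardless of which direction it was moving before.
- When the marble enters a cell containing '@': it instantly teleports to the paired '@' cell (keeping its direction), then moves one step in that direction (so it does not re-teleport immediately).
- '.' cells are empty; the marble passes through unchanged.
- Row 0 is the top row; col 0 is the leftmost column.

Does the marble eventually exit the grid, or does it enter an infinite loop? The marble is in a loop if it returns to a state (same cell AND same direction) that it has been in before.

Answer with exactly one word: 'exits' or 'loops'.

Answer: exits

Derivation:
Step 1: enter (0,4), '.' pass, move down to (1,4)
Step 2: enter (1,4), '.' pass, move down to (2,4)
Step 3: enter (2,4), '.' pass, move down to (3,4)
Step 4: enter (3,4), '.' pass, move down to (4,4)
Step 5: enter (4,4), '\' deflects down->right, move right to (4,5)
Step 6: enter (4,5), '/' deflects right->up, move up to (3,5)
Step 7: enter (3,5), '.' pass, move up to (2,5)
Step 8: enter (2,5), '.' pass, move up to (1,5)
Step 9: enter (1,5), '.' pass, move up to (0,5)
Step 10: enter (0,5), '.' pass, move up to (-1,5)
Step 11: at (-1,5) — EXIT via top edge, pos 5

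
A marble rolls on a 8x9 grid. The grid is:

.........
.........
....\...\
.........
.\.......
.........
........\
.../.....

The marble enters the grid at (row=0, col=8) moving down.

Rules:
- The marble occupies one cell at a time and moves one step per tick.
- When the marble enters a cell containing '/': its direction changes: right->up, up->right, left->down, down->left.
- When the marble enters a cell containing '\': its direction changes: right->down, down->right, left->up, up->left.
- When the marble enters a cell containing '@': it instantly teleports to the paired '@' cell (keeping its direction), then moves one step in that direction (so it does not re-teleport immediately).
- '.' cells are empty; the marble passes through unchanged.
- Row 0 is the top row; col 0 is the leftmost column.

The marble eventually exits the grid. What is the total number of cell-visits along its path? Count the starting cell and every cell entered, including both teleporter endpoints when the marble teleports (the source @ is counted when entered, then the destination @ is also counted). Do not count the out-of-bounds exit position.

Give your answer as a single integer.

Answer: 3

Derivation:
Step 1: enter (0,8), '.' pass, move down to (1,8)
Step 2: enter (1,8), '.' pass, move down to (2,8)
Step 3: enter (2,8), '\' deflects down->right, move right to (2,9)
Step 4: at (2,9) — EXIT via right edge, pos 2
Path length (cell visits): 3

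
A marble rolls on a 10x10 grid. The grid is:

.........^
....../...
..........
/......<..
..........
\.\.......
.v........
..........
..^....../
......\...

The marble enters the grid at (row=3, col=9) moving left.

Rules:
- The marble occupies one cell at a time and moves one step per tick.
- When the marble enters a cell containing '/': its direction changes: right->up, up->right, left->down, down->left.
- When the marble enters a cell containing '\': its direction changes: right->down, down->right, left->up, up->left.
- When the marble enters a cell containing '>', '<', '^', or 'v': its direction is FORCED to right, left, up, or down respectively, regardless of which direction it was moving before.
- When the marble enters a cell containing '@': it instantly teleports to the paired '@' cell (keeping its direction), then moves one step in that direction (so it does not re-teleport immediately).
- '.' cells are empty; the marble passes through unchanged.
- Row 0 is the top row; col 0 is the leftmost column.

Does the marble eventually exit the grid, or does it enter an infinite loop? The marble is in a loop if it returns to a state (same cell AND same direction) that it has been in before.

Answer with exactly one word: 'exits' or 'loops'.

Step 1: enter (3,9), '.' pass, move left to (3,8)
Step 2: enter (3,8), '.' pass, move left to (3,7)
Step 3: enter (3,7), '<' forces left->left, move left to (3,6)
Step 4: enter (3,6), '.' pass, move left to (3,5)
Step 5: enter (3,5), '.' pass, move left to (3,4)
Step 6: enter (3,4), '.' pass, move left to (3,3)
Step 7: enter (3,3), '.' pass, move left to (3,2)
Step 8: enter (3,2), '.' pass, move left to (3,1)
Step 9: enter (3,1), '.' pass, move left to (3,0)
Step 10: enter (3,0), '/' deflects left->down, move down to (4,0)
Step 11: enter (4,0), '.' pass, move down to (5,0)
Step 12: enter (5,0), '\' deflects down->right, move right to (5,1)
Step 13: enter (5,1), '.' pass, move right to (5,2)
Step 14: enter (5,2), '\' deflects right->down, move down to (6,2)
Step 15: enter (6,2), '.' pass, move down to (7,2)
Step 16: enter (7,2), '.' pass, move down to (8,2)
Step 17: enter (8,2), '^' forces down->up, move up to (7,2)
Step 18: enter (7,2), '.' pass, move up to (6,2)
Step 19: enter (6,2), '.' pass, move up to (5,2)
Step 20: enter (5,2), '\' deflects up->left, move left to (5,1)
Step 21: enter (5,1), '.' pass, move left to (5,0)
Step 22: enter (5,0), '\' deflects left->up, move up to (4,0)
Step 23: enter (4,0), '.' pass, move up to (3,0)
Step 24: enter (3,0), '/' deflects up->right, move right to (3,1)
Step 25: enter (3,1), '.' pass, move right to (3,2)
Step 26: enter (3,2), '.' pass, move right to (3,3)
Step 27: enter (3,3), '.' pass, move right to (3,4)
Step 28: enter (3,4), '.' pass, move right to (3,5)
Step 29: enter (3,5), '.' pass, move right to (3,6)
Step 30: enter (3,6), '.' pass, move right to (3,7)
Step 31: enter (3,7), '<' forces right->left, move left to (3,6)
Step 32: at (3,6) dir=left — LOOP DETECTED (seen before)

Answer: loops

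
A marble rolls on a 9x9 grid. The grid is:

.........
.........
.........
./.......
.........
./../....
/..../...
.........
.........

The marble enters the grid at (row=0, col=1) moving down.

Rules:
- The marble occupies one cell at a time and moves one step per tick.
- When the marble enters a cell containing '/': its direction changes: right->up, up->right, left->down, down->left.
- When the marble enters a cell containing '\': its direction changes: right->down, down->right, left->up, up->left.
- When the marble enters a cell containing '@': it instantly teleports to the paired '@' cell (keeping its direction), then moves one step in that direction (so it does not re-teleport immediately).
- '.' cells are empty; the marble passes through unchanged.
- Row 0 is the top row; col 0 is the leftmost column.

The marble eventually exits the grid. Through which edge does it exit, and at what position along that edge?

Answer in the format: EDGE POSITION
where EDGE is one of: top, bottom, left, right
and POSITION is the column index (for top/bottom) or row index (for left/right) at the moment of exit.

Answer: left 3

Derivation:
Step 1: enter (0,1), '.' pass, move down to (1,1)
Step 2: enter (1,1), '.' pass, move down to (2,1)
Step 3: enter (2,1), '.' pass, move down to (3,1)
Step 4: enter (3,1), '/' deflects down->left, move left to (3,0)
Step 5: enter (3,0), '.' pass, move left to (3,-1)
Step 6: at (3,-1) — EXIT via left edge, pos 3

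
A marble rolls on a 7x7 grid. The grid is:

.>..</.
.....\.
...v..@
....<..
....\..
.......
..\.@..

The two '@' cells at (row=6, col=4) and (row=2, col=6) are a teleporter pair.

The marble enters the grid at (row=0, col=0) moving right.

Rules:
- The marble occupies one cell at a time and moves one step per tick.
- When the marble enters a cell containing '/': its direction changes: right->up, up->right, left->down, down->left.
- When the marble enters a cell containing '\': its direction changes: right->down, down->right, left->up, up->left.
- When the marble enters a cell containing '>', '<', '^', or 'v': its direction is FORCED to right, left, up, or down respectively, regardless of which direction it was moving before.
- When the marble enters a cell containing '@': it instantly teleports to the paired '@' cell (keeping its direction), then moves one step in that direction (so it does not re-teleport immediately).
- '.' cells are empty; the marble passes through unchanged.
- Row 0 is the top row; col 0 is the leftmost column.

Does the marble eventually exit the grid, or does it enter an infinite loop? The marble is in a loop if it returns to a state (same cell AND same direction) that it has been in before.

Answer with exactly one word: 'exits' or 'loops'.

Step 1: enter (0,0), '.' pass, move right to (0,1)
Step 2: enter (0,1), '>' forces right->right, move right to (0,2)
Step 3: enter (0,2), '.' pass, move right to (0,3)
Step 4: enter (0,3), '.' pass, move right to (0,4)
Step 5: enter (0,4), '<' forces right->left, move left to (0,3)
Step 6: enter (0,3), '.' pass, move left to (0,2)
Step 7: enter (0,2), '.' pass, move left to (0,1)
Step 8: enter (0,1), '>' forces left->right, move right to (0,2)
Step 9: at (0,2) dir=right — LOOP DETECTED (seen before)

Answer: loops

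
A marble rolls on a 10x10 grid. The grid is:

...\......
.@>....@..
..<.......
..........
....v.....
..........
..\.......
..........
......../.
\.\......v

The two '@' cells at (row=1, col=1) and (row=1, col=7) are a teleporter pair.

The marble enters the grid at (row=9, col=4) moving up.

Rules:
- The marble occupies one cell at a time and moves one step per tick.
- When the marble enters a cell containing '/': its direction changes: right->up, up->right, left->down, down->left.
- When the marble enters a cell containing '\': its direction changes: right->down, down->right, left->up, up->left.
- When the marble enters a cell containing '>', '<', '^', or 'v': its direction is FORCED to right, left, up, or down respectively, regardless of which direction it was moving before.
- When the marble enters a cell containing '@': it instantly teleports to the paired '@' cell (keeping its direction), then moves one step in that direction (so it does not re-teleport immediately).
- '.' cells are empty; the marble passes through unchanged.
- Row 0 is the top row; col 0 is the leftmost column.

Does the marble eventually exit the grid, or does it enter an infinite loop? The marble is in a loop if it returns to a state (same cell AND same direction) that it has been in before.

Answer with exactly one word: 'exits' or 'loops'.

Step 1: enter (9,4), '.' pass, move up to (8,4)
Step 2: enter (8,4), '.' pass, move up to (7,4)
Step 3: enter (7,4), '.' pass, move up to (6,4)
Step 4: enter (6,4), '.' pass, move up to (5,4)
Step 5: enter (5,4), '.' pass, move up to (4,4)
Step 6: enter (4,4), 'v' forces up->down, move down to (5,4)
Step 7: enter (5,4), '.' pass, move down to (6,4)
Step 8: enter (6,4), '.' pass, move down to (7,4)
Step 9: enter (7,4), '.' pass, move down to (8,4)
Step 10: enter (8,4), '.' pass, move down to (9,4)
Step 11: enter (9,4), '.' pass, move down to (10,4)
Step 12: at (10,4) — EXIT via bottom edge, pos 4

Answer: exits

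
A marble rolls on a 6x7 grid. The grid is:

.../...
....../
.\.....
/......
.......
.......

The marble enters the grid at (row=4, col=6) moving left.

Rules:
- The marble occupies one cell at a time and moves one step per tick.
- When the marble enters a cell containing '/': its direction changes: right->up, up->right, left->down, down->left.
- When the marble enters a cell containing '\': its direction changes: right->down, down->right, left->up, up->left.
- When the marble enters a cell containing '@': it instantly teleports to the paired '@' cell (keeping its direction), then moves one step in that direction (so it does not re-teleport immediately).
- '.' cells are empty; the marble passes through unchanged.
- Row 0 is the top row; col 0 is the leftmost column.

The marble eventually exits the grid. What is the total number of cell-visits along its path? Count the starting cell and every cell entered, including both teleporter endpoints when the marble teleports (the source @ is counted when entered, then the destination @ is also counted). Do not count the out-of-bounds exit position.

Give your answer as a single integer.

Step 1: enter (4,6), '.' pass, move left to (4,5)
Step 2: enter (4,5), '.' pass, move left to (4,4)
Step 3: enter (4,4), '.' pass, move left to (4,3)
Step 4: enter (4,3), '.' pass, move left to (4,2)
Step 5: enter (4,2), '.' pass, move left to (4,1)
Step 6: enter (4,1), '.' pass, move left to (4,0)
Step 7: enter (4,0), '.' pass, move left to (4,-1)
Step 8: at (4,-1) — EXIT via left edge, pos 4
Path length (cell visits): 7

Answer: 7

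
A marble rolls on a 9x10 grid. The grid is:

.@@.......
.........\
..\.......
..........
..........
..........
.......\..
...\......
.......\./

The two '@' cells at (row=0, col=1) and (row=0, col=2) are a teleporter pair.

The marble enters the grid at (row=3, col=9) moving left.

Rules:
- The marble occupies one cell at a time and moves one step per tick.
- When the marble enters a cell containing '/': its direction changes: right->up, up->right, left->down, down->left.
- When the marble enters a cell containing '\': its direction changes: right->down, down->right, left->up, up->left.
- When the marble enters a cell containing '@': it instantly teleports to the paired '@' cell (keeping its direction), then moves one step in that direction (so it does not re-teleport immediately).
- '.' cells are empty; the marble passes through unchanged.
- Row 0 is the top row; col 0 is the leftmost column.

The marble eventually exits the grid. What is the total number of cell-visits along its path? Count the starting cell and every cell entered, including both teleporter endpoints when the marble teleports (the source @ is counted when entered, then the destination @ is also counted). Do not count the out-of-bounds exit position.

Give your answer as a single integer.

Step 1: enter (3,9), '.' pass, move left to (3,8)
Step 2: enter (3,8), '.' pass, move left to (3,7)
Step 3: enter (3,7), '.' pass, move left to (3,6)
Step 4: enter (3,6), '.' pass, move left to (3,5)
Step 5: enter (3,5), '.' pass, move left to (3,4)
Step 6: enter (3,4), '.' pass, move left to (3,3)
Step 7: enter (3,3), '.' pass, move left to (3,2)
Step 8: enter (3,2), '.' pass, move left to (3,1)
Step 9: enter (3,1), '.' pass, move left to (3,0)
Step 10: enter (3,0), '.' pass, move left to (3,-1)
Step 11: at (3,-1) — EXIT via left edge, pos 3
Path length (cell visits): 10

Answer: 10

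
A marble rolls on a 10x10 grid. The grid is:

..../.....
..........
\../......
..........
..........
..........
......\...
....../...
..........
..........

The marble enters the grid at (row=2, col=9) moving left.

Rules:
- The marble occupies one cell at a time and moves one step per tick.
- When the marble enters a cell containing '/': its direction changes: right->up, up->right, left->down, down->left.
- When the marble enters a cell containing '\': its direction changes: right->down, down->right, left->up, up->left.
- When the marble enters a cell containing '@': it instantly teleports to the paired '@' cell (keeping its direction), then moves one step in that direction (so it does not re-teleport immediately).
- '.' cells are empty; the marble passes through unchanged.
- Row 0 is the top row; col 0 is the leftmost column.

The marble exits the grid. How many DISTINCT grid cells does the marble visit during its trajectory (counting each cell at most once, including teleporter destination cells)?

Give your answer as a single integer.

Step 1: enter (2,9), '.' pass, move left to (2,8)
Step 2: enter (2,8), '.' pass, move left to (2,7)
Step 3: enter (2,7), '.' pass, move left to (2,6)
Step 4: enter (2,6), '.' pass, move left to (2,5)
Step 5: enter (2,5), '.' pass, move left to (2,4)
Step 6: enter (2,4), '.' pass, move left to (2,3)
Step 7: enter (2,3), '/' deflects left->down, move down to (3,3)
Step 8: enter (3,3), '.' pass, move down to (4,3)
Step 9: enter (4,3), '.' pass, move down to (5,3)
Step 10: enter (5,3), '.' pass, move down to (6,3)
Step 11: enter (6,3), '.' pass, move down to (7,3)
Step 12: enter (7,3), '.' pass, move down to (8,3)
Step 13: enter (8,3), '.' pass, move down to (9,3)
Step 14: enter (9,3), '.' pass, move down to (10,3)
Step 15: at (10,3) — EXIT via bottom edge, pos 3
Distinct cells visited: 14 (path length 14)

Answer: 14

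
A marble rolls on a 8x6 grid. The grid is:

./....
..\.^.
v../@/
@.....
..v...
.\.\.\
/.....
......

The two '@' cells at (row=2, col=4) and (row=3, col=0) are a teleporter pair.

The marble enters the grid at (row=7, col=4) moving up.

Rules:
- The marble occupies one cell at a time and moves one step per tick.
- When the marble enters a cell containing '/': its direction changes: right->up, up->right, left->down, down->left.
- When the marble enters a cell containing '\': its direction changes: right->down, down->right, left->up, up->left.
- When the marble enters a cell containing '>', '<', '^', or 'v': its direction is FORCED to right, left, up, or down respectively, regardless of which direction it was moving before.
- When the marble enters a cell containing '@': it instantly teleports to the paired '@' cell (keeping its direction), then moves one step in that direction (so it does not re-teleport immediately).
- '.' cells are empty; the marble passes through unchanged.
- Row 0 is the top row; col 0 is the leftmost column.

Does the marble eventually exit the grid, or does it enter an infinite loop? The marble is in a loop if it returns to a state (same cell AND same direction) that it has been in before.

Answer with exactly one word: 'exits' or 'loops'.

Answer: exits

Derivation:
Step 1: enter (7,4), '.' pass, move up to (6,4)
Step 2: enter (6,4), '.' pass, move up to (5,4)
Step 3: enter (5,4), '.' pass, move up to (4,4)
Step 4: enter (4,4), '.' pass, move up to (3,4)
Step 5: enter (3,4), '.' pass, move up to (2,4)
Step 6: enter (2,4), '@' teleport (2,4)->(3,0), also enter (3,0), move up to (2,0)
Step 7: enter (2,0), 'v' forces up->down, move down to (3,0)
Step 8: enter (3,0), '@' teleport (3,0)->(2,4), also enter (2,4), move down to (3,4)
Step 9: enter (3,4), '.' pass, move down to (4,4)
Step 10: enter (4,4), '.' pass, move down to (5,4)
Step 11: enter (5,4), '.' pass, move down to (6,4)
Step 12: enter (6,4), '.' pass, move down to (7,4)
Step 13: enter (7,4), '.' pass, move down to (8,4)
Step 14: at (8,4) — EXIT via bottom edge, pos 4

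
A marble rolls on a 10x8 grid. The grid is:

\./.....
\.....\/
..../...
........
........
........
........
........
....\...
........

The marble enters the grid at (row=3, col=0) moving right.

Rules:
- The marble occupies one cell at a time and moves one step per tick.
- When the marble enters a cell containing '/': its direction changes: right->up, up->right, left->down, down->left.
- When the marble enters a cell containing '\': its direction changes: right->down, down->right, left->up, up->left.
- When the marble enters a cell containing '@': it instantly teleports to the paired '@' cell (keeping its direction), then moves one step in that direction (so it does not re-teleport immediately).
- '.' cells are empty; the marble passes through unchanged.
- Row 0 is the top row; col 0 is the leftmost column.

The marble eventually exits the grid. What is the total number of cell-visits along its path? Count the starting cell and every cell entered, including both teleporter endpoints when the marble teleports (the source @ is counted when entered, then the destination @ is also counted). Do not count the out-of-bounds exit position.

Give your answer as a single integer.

Answer: 8

Derivation:
Step 1: enter (3,0), '.' pass, move right to (3,1)
Step 2: enter (3,1), '.' pass, move right to (3,2)
Step 3: enter (3,2), '.' pass, move right to (3,3)
Step 4: enter (3,3), '.' pass, move right to (3,4)
Step 5: enter (3,4), '.' pass, move right to (3,5)
Step 6: enter (3,5), '.' pass, move right to (3,6)
Step 7: enter (3,6), '.' pass, move right to (3,7)
Step 8: enter (3,7), '.' pass, move right to (3,8)
Step 9: at (3,8) — EXIT via right edge, pos 3
Path length (cell visits): 8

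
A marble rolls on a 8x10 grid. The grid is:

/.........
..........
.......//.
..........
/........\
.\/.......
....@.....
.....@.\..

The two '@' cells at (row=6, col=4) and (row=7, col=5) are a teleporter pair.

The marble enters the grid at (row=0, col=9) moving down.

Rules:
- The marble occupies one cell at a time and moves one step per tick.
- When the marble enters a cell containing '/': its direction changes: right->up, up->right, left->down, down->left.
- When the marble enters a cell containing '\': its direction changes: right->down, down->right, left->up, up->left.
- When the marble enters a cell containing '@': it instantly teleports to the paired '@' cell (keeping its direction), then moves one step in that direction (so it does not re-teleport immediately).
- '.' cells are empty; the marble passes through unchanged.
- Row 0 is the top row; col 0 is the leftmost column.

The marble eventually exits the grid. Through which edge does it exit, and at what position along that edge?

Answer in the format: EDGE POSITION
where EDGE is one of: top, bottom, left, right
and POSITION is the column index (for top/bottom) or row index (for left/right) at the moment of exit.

Step 1: enter (0,9), '.' pass, move down to (1,9)
Step 2: enter (1,9), '.' pass, move down to (2,9)
Step 3: enter (2,9), '.' pass, move down to (3,9)
Step 4: enter (3,9), '.' pass, move down to (4,9)
Step 5: enter (4,9), '\' deflects down->right, move right to (4,10)
Step 6: at (4,10) — EXIT via right edge, pos 4

Answer: right 4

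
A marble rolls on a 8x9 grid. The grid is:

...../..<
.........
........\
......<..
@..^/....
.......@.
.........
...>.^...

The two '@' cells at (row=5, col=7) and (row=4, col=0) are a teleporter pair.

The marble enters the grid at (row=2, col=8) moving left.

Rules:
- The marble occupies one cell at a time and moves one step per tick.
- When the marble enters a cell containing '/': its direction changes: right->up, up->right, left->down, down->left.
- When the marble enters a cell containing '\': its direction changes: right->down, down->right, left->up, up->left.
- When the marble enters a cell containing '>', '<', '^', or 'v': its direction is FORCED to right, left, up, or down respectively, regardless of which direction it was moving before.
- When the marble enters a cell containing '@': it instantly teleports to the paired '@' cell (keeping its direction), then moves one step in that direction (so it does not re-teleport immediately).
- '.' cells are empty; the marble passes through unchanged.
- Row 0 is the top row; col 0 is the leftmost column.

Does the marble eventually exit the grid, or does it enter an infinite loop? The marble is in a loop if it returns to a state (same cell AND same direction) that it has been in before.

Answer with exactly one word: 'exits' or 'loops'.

Step 1: enter (2,8), '\' deflects left->up, move up to (1,8)
Step 2: enter (1,8), '.' pass, move up to (0,8)
Step 3: enter (0,8), '<' forces up->left, move left to (0,7)
Step 4: enter (0,7), '.' pass, move left to (0,6)
Step 5: enter (0,6), '.' pass, move left to (0,5)
Step 6: enter (0,5), '/' deflects left->down, move down to (1,5)
Step 7: enter (1,5), '.' pass, move down to (2,5)
Step 8: enter (2,5), '.' pass, move down to (3,5)
Step 9: enter (3,5), '.' pass, move down to (4,5)
Step 10: enter (4,5), '.' pass, move down to (5,5)
Step 11: enter (5,5), '.' pass, move down to (6,5)
Step 12: enter (6,5), '.' pass, move down to (7,5)
Step 13: enter (7,5), '^' forces down->up, move up to (6,5)
Step 14: enter (6,5), '.' pass, move up to (5,5)
Step 15: enter (5,5), '.' pass, move up to (4,5)
Step 16: enter (4,5), '.' pass, move up to (3,5)
Step 17: enter (3,5), '.' pass, move up to (2,5)
Step 18: enter (2,5), '.' pass, move up to (1,5)
Step 19: enter (1,5), '.' pass, move up to (0,5)
Step 20: enter (0,5), '/' deflects up->right, move right to (0,6)
Step 21: enter (0,6), '.' pass, move right to (0,7)
Step 22: enter (0,7), '.' pass, move right to (0,8)
Step 23: enter (0,8), '<' forces right->left, move left to (0,7)
Step 24: at (0,7) dir=left — LOOP DETECTED (seen before)

Answer: loops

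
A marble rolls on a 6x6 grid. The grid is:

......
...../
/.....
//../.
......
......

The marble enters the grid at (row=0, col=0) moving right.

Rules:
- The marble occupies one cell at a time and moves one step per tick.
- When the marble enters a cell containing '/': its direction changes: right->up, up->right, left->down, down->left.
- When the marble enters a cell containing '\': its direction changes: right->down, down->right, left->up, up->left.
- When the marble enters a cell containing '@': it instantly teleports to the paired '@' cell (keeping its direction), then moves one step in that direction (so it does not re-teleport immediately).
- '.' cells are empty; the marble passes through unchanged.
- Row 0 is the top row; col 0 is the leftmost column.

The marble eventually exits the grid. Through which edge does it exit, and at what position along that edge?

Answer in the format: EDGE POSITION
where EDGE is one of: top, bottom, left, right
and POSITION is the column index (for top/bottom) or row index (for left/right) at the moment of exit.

Step 1: enter (0,0), '.' pass, move right to (0,1)
Step 2: enter (0,1), '.' pass, move right to (0,2)
Step 3: enter (0,2), '.' pass, move right to (0,3)
Step 4: enter (0,3), '.' pass, move right to (0,4)
Step 5: enter (0,4), '.' pass, move right to (0,5)
Step 6: enter (0,5), '.' pass, move right to (0,6)
Step 7: at (0,6) — EXIT via right edge, pos 0

Answer: right 0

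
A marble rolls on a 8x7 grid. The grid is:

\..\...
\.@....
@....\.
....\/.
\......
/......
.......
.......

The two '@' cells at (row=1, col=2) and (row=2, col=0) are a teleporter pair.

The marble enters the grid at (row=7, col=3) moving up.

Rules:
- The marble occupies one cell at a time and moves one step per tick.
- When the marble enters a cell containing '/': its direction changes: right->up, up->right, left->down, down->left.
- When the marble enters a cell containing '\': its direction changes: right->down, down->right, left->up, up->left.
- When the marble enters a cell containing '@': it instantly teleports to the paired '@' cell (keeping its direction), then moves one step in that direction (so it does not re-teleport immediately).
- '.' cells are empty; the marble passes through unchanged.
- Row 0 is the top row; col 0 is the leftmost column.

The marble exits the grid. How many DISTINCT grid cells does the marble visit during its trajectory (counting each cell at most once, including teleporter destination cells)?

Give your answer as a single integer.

Answer: 11

Derivation:
Step 1: enter (7,3), '.' pass, move up to (6,3)
Step 2: enter (6,3), '.' pass, move up to (5,3)
Step 3: enter (5,3), '.' pass, move up to (4,3)
Step 4: enter (4,3), '.' pass, move up to (3,3)
Step 5: enter (3,3), '.' pass, move up to (2,3)
Step 6: enter (2,3), '.' pass, move up to (1,3)
Step 7: enter (1,3), '.' pass, move up to (0,3)
Step 8: enter (0,3), '\' deflects up->left, move left to (0,2)
Step 9: enter (0,2), '.' pass, move left to (0,1)
Step 10: enter (0,1), '.' pass, move left to (0,0)
Step 11: enter (0,0), '\' deflects left->up, move up to (-1,0)
Step 12: at (-1,0) — EXIT via top edge, pos 0
Distinct cells visited: 11 (path length 11)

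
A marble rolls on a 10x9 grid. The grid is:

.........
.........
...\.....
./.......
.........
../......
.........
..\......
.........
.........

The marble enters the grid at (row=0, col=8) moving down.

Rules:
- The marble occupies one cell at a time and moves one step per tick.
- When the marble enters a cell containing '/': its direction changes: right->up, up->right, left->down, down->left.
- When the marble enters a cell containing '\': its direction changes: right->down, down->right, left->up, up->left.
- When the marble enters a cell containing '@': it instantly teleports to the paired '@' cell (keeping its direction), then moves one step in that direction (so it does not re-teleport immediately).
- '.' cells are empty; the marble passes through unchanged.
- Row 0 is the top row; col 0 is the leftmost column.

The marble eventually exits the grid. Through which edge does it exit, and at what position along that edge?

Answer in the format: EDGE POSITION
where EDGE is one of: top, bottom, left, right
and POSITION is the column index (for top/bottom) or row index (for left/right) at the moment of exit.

Answer: bottom 8

Derivation:
Step 1: enter (0,8), '.' pass, move down to (1,8)
Step 2: enter (1,8), '.' pass, move down to (2,8)
Step 3: enter (2,8), '.' pass, move down to (3,8)
Step 4: enter (3,8), '.' pass, move down to (4,8)
Step 5: enter (4,8), '.' pass, move down to (5,8)
Step 6: enter (5,8), '.' pass, move down to (6,8)
Step 7: enter (6,8), '.' pass, move down to (7,8)
Step 8: enter (7,8), '.' pass, move down to (8,8)
Step 9: enter (8,8), '.' pass, move down to (9,8)
Step 10: enter (9,8), '.' pass, move down to (10,8)
Step 11: at (10,8) — EXIT via bottom edge, pos 8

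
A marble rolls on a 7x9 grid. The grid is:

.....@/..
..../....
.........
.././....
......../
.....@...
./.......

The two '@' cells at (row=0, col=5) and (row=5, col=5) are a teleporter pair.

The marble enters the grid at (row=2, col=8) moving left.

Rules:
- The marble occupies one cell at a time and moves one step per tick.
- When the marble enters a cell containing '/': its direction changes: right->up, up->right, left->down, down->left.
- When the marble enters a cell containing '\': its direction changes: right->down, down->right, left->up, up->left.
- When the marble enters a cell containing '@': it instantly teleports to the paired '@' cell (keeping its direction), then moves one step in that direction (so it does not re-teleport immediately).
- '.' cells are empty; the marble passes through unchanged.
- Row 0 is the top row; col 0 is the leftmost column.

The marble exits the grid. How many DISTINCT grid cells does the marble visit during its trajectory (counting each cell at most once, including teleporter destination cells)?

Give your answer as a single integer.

Step 1: enter (2,8), '.' pass, move left to (2,7)
Step 2: enter (2,7), '.' pass, move left to (2,6)
Step 3: enter (2,6), '.' pass, move left to (2,5)
Step 4: enter (2,5), '.' pass, move left to (2,4)
Step 5: enter (2,4), '.' pass, move left to (2,3)
Step 6: enter (2,3), '.' pass, move left to (2,2)
Step 7: enter (2,2), '.' pass, move left to (2,1)
Step 8: enter (2,1), '.' pass, move left to (2,0)
Step 9: enter (2,0), '.' pass, move left to (2,-1)
Step 10: at (2,-1) — EXIT via left edge, pos 2
Distinct cells visited: 9 (path length 9)

Answer: 9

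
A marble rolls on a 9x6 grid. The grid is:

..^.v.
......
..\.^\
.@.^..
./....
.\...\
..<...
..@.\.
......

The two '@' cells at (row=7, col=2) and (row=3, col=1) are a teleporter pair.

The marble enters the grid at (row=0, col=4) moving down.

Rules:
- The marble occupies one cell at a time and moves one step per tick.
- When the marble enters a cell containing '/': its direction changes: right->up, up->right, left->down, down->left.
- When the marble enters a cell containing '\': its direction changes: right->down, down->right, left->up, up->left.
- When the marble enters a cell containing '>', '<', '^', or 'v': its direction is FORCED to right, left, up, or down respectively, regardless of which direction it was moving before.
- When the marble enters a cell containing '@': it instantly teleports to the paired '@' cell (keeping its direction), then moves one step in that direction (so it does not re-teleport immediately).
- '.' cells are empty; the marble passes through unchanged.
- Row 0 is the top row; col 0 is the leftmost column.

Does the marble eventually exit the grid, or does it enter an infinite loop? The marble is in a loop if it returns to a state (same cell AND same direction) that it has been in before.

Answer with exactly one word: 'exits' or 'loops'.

Step 1: enter (0,4), 'v' forces down->down, move down to (1,4)
Step 2: enter (1,4), '.' pass, move down to (2,4)
Step 3: enter (2,4), '^' forces down->up, move up to (1,4)
Step 4: enter (1,4), '.' pass, move up to (0,4)
Step 5: enter (0,4), 'v' forces up->down, move down to (1,4)
Step 6: at (1,4) dir=down — LOOP DETECTED (seen before)

Answer: loops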